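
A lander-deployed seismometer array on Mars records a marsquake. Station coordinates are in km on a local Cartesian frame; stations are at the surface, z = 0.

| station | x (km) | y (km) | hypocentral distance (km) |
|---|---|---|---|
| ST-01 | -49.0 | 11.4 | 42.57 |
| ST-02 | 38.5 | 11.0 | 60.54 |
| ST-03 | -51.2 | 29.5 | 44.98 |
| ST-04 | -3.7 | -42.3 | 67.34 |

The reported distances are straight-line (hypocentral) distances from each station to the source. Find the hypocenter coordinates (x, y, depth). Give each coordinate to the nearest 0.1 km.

(-15.8, 18.8, 25.6)

Each station gives a sphere (x−x_i)² + (y−y_i)² + z² = d_i² (stations at z=0).
Subtracting the ST-01 sphere from ST-02 and ST-03: z² cancels, leaving linear equations in x and y:
175.0 x − 0.8 y = -2780.60
-4.4 x + 36.2 y = 749.73
Solving: x ≈ -15.803, y ≈ 18.790 km (keep extra digits for the depth step; rounded: -15.8, 18.8).
Then from the ST-01 sphere: z² = 42.57² − (x + 49.0)² − (y − 11.4)² with x = -15.803, y = 18.790, so z ≈ 25.604 ≈ 25.6 km.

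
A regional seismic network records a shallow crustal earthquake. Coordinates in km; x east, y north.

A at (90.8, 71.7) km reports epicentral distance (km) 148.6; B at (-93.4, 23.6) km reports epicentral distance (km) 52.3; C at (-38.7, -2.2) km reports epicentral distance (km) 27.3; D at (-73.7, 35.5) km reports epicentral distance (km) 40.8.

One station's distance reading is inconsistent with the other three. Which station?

Solve using three stations at a time. Using A, B, D (subtract circle equations pairwise → linear system) gives (x, y) ≈ (-43.5, 8.3).
Distances from that point to each station vs reported:
  A: calculated 148.5 vs reported 148.6 → residual 0.1 km
  B: calculated 52.2 vs reported 52.3 → residual 0.1 km
  C: calculated 11.6 vs reported 27.3 → residual 15.7 km
  D: calculated 40.6 vs reported 40.8 → residual 0.2 km
A, B, D are mutually consistent (residuals ≈ 0); C is off by 15.7 km.

C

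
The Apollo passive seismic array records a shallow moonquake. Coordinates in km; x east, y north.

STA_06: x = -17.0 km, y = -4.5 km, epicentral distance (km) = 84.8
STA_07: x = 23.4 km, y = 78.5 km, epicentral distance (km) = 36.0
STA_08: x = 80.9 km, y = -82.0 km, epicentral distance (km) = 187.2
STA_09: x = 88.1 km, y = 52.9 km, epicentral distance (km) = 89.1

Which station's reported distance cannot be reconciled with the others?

Solve using three stations at a time. Using STA_06, STA_07, STA_08 (subtract circle equations pairwise → linear system) gives (x, y) ≈ (-12.6, 80.2).
Distances from that point to each station vs reported:
  STA_06: calculated 84.8 vs reported 84.8 → residual 0.0 km
  STA_07: calculated 36.0 vs reported 36.0 → residual 0.0 km
  STA_08: calculated 187.2 vs reported 187.2 → residual 0.0 km
  STA_09: calculated 104.3 vs reported 89.1 → residual 15.2 km
STA_06, STA_07, STA_08 are mutually consistent (residuals ≈ 0); STA_09 is off by 15.2 km.

STA_09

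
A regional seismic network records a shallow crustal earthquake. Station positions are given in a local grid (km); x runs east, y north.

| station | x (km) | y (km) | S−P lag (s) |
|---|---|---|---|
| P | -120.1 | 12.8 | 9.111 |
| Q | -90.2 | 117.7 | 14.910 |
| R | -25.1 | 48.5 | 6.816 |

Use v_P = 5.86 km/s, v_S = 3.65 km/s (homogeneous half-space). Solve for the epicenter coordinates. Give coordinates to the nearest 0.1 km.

Distance from S−P lag: d = Δt · v_P v_S / (v_P − v_S) = Δt · (5.86·3.65)/(5.86−3.65) ≈ 9.6783·Δt.
So d_P = 88.18, d_Q = 144.30, d_R = 65.97 km.
Circle about each station: (x + 120.1)² + (y − 12.8)² = 88.18²; (x + 90.2)² + (y − 117.7)² = 144.30²; (x + 25.1)² + (y − 48.5)² = 65.97².
Subtracting pairs of circle equations eliminates x²+y² and gives linear equations (the radical axes):
59.8 x + 209.8 y = -5645.30
190.0 x + 71.4 y = -8181.92
Solving the 2×2 system: x ≈ -36.9, y ≈ -16.4 km.
Check against P (with the unrounded x, y): √((x + 120.1)²+(y − 12.8)²) = 88.17 ≈ 88.18 km. ✓

x ≈ -36.9 km, y ≈ -16.4 km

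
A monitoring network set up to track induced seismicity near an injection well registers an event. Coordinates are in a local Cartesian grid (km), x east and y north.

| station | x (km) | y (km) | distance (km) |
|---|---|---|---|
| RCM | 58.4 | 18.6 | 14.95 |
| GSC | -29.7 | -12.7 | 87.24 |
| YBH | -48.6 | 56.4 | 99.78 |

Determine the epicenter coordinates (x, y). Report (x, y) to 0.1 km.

Circle about each station: (x − 58.4)² + (y − 18.6)² = 14.95²; (x + 29.7)² + (y + 12.7)² = 87.24²; (x + 48.6)² + (y − 56.4)² = 99.78².
Subtracting pairs of circle equations eliminates x²+y² and gives linear equations (the radical axes):
-176.2 x − 62.6 y = -10100.46
-214.0 x + 75.6 y = -7946.15
Solving the 2×2 system: x ≈ 47.2, y ≈ 28.5 km.
Check against RCM (with the unrounded x, y): √((x − 58.4)²+(y − 18.6)²) = 14.95 ≈ 14.95 km. ✓

x ≈ 47.2 km, y ≈ 28.5 km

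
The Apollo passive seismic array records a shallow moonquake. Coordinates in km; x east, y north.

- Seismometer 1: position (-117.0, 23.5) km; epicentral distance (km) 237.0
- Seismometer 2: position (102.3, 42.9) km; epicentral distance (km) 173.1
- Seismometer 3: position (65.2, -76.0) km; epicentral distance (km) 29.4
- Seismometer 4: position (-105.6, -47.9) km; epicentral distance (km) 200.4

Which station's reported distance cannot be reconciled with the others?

Solve using three stations at a time. Using Seismometer 1, Seismometer 3, Seismometer 4 (subtract circle equations pairwise → linear system) gives (x, y) ≈ (89.9, -92.2).
Distances from that point to each station vs reported:
  Seismometer 1: calculated 237.0 vs reported 237.0 → residual 0.0 km
  Seismometer 2: calculated 135.7 vs reported 173.1 → residual 37.4 km
  Seismometer 3: calculated 29.5 vs reported 29.4 → residual 0.1 km
  Seismometer 4: calculated 200.4 vs reported 200.4 → residual 0.0 km
Seismometer 1, Seismometer 3, Seismometer 4 are mutually consistent (residuals ≈ 0); Seismometer 2 is off by 37.4 km.

Seismometer 2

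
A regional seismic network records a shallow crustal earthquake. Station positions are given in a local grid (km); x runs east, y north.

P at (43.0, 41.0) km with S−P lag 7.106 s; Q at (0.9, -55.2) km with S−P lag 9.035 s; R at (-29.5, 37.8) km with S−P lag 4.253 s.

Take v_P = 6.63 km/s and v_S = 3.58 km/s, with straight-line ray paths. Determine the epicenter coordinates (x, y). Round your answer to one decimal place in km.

Distance from S−P lag: d = Δt · v_P v_S / (v_P − v_S) = Δt · (6.63·3.58)/(6.63−3.58) ≈ 7.7821·Δt.
So d_P = 55.30, d_Q = 70.31, d_R = 33.10 km.
Circle about each station: (x − 43.0)² + (y − 41.0)² = 55.30²; (x − 0.9)² + (y + 55.2)² = 70.31²; (x + 29.5)² + (y − 37.8)² = 33.10².
Subtracting pairs of circle equations eliminates x²+y² and gives linear equations (the radical axes):
-84.2 x − 192.4 y = -2367.56
-145.0 x − 6.4 y = 731.57
Solving the 2×2 system: x ≈ -5.7, y ≈ 14.8 km.
Check against P (with the unrounded x, y): √((x − 43.0)²+(y − 41.0)²) = 55.30 ≈ 55.30 km. ✓

-5.7 km east, 14.8 km north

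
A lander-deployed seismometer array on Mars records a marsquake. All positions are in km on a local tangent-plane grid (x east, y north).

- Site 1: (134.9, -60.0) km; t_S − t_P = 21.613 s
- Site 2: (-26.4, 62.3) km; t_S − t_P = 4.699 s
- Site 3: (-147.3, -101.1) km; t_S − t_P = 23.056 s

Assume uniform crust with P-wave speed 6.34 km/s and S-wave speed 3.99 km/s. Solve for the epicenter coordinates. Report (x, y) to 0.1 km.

-21.1 km east, 112.6 km north

Distance from S−P lag: d = Δt · v_P v_S / (v_P − v_S) = Δt · (6.34·3.99)/(6.34−3.99) ≈ 10.7645·Δt.
So d_Site 1 = 232.65, d_Site 2 = 50.58, d_Site 3 = 248.19 km.
Circle about each station: (x − 134.9)² + (y + 60.0)² = 232.65²; (x + 26.4)² + (y − 62.3)² = 50.58²; (x + 147.3)² + (y + 101.1)² = 248.19².
Subtracting pairs of circle equations eliminates x²+y² and gives linear equations (the radical axes):
-322.6 x + 244.6 y = 34347.93
-564.4 x − 82.2 y = 2648.24
Solving the 2×2 system: x ≈ -21.1, y ≈ 112.6 km.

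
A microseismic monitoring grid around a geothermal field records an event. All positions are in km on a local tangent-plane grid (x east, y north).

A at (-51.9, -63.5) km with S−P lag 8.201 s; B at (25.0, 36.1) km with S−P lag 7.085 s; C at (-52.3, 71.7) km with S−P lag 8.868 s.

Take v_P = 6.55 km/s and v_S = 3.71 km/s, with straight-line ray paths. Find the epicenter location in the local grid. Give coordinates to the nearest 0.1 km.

-24.5 km east, 1.1 km north

Distance from S−P lag: d = Δt · v_P v_S / (v_P − v_S) = Δt · (6.55·3.71)/(6.55−3.71) ≈ 8.5565·Δt.
So d_A = 70.17, d_B = 60.62, d_C = 75.88 km.
Circle about each station: (x + 51.9)² + (y + 63.5)² = 70.17²; (x − 25.0)² + (y − 36.1)² = 60.62²; (x + 52.3)² + (y − 71.7)² = 75.88².
Subtracting the A equation from the B and C equations removes the quadratic terms:
153.8 x + 199.2 y = -3548.61
-0.8 x + 270.4 y = 316.37
Solving the 2×2 system: x ≈ -24.5, y ≈ 1.1 km.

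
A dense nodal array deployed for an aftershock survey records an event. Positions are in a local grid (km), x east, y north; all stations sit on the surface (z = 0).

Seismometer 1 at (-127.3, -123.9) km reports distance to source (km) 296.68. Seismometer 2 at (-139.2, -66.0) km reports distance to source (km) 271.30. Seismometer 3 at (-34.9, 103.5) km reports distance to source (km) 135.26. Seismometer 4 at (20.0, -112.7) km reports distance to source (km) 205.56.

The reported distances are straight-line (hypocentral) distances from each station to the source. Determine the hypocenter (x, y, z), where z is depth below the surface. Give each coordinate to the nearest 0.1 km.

Each station gives a sphere (x−x_i)² + (y−y_i)² + z² = d_i² (stations at z=0).
Subtracting the Seismometer 1 sphere from Seismometer 2 and Seismometer 3: z² cancels, leaving linear equations in x and y:
-23.8 x + 115.8 y = 6591.47
184.8 x + 454.8 y = 50097.51
Solving: x ≈ 87.000, y ≈ 74.802 km (keep extra digits for the depth step; rounded: 87.0, 74.8).
Then from the Seismometer 1 sphere: z² = 296.68² − (x + 127.3)² − (y + 123.9)² with x = 87.000, y = 74.802, so z ≈ 51.108 ≈ 51.1 km.
Check against Seismometer 4 (with the unrounded solution): distance 205.57 ≈ 205.56 km. ✓

x ≈ 87.0 km, y ≈ 74.8 km, depth ≈ 51.1 km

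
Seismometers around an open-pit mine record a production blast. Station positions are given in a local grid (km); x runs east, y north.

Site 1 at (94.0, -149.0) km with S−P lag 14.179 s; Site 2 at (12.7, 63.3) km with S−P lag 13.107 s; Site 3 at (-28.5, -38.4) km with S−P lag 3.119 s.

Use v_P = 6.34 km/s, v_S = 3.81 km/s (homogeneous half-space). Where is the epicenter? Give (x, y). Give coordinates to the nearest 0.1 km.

Distance from S−P lag: d = Δt · v_P v_S / (v_P − v_S) = Δt · (6.34·3.81)/(6.34−3.81) ≈ 9.5476·Δt.
So d_Site 1 = 135.38, d_Site 2 = 125.14, d_Site 3 = 29.78 km.
Circle about each station: (x − 94.0)² + (y + 149.0)² = 135.38²; (x − 12.7)² + (y − 63.3)² = 125.14²; (x + 28.5)² + (y + 38.4)² = 29.78².
Subtracting the Site 1 equation from the Site 2 and Site 3 equations removes the quadratic terms:
-162.6 x + 424.6 y = -24201.10
-245.0 x + 221.2 y = -11309.29
Solving the 2×2 system: x ≈ -8.1, y ≈ -60.1 km.

x ≈ -8.1 km, y ≈ -60.1 km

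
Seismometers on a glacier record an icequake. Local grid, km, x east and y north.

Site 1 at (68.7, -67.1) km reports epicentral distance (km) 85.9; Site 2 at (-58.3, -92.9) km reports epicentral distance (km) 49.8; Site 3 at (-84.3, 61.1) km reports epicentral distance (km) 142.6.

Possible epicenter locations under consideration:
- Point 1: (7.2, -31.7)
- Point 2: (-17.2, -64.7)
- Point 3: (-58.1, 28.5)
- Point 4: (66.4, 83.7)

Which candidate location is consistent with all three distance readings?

For each candidate, compare |candidate − station| to the reported distance:
Point 1: residuals Site 1 14.9, Site 2 39.8, Site 3 12.3 → max 39.8 km
Point 2: residuals Site 1 0.0, Site 2 0.0, Site 3 0.0 → max 0.0 km
Point 3: residuals Site 1 72.9, Site 2 71.6, Site 3 100.8 → max 100.8 km
Point 4: residuals Site 1 64.9, Site 2 166.4, Site 3 9.8 → max 166.4 km
Only Point 2 has all residuals ≈ 0.

Point 2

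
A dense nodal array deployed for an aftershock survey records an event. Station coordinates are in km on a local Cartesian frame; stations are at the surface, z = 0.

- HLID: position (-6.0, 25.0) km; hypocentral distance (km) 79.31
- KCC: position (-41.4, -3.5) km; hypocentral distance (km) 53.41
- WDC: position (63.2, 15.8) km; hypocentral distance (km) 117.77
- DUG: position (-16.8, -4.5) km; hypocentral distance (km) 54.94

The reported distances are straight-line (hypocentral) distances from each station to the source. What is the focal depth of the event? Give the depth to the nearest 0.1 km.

Each station gives a sphere (x−x_i)² + (y−y_i)² + z² = d_i² (stations at z=0).
Subtracting the HLID sphere from KCC and WDC: z² cancels, leaving linear equations in x and y:
-70.8 x − 57.0 y = 4502.66
138.4 x − 18.4 y = -3996.82
Solving: x ≈ -33.799, y ≈ -37.012 km (keep extra digits for the depth step; rounded: -33.8, -37.0).
Then from the HLID sphere: z² = 79.31² − (x + 6.0)² − (y − 25.0)² with x = -33.799, y = -37.012, so z ≈ 40.888 ≈ 40.9 km.
Check against DUG (with the unrounded solution): distance 54.93 ≈ 54.94 km. ✓

40.9 km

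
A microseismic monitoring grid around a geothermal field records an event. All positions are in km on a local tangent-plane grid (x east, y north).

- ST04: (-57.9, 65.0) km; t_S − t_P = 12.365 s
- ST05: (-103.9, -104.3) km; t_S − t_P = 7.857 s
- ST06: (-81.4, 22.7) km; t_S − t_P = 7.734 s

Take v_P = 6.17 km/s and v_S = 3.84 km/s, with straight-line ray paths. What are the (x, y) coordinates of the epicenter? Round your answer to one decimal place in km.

Distance from S−P lag: d = Δt · v_P v_S / (v_P − v_S) = Δt · (6.17·3.84)/(6.17−3.84) ≈ 10.1686·Δt.
So d_ST04 = 125.73, d_ST05 = 79.89, d_ST06 = 78.64 km.
Circle about each station: (x + 57.9)² + (y − 65.0)² = 125.73²; (x + 103.9)² + (y + 104.3)² = 79.89²; (x + 81.4)² + (y − 22.7)² = 78.64².
Subtracting pairs of circle equations eliminates x²+y² and gives linear equations (the radical axes):
-92.0 x − 338.6 y = 23521.91
-47.0 x − 84.6 y = 9187.62
Solving the 2×2 system: x ≈ -137.9, y ≈ -32.0 km.

-137.9 km east, -32.0 km north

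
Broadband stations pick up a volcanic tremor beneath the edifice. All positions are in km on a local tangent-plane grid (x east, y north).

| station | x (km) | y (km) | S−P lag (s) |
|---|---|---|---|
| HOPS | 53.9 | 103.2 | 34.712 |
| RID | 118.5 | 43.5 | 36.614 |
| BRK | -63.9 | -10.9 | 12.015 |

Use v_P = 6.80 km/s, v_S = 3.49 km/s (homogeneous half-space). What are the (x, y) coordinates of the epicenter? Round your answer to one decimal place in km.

Distance from S−P lag: d = Δt · v_P v_S / (v_P − v_S) = Δt · (6.80·3.49)/(6.80−3.49) ≈ 7.1698·Δt.
So d_HOPS = 248.88, d_RID = 262.51, d_BRK = 86.15 km.
Circle about each station: (x − 53.9)² + (y − 103.2)² = 248.88²; (x − 118.5)² + (y − 43.5)² = 262.51²; (x + 63.9)² + (y + 10.9)² = 86.15².
Subtracting the HOPS equation from the RID and BRK equations removes the quadratic terms:
129.2 x − 119.4 y = -4591.20
-235.6 x − 228.2 y = 45166.00
Solving the 2×2 system: x ≈ -111.8, y ≈ -82.5 km.

x ≈ -111.8 km, y ≈ -82.5 km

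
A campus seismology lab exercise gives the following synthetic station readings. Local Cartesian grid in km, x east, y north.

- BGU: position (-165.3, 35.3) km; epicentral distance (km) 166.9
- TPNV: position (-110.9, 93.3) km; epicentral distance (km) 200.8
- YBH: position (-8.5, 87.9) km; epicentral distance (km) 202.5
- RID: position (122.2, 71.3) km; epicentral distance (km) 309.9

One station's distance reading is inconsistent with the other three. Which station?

Solve using three stations at a time. Using BGU, TPNV, YBH (subtract circle equations pairwise → linear system) gives (x, y) ≈ (-73.3, -103.9).
Distances from that point to each station vs reported:
  BGU: calculated 166.9 vs reported 166.9 → residual 0.0 km
  TPNV: calculated 200.8 vs reported 200.8 → residual 0.0 km
  YBH: calculated 202.5 vs reported 202.5 → residual 0.0 km
  RID: calculated 262.5 vs reported 309.9 → residual 47.4 km
BGU, TPNV, YBH are mutually consistent (residuals ≈ 0); RID is off by 47.4 km.

RID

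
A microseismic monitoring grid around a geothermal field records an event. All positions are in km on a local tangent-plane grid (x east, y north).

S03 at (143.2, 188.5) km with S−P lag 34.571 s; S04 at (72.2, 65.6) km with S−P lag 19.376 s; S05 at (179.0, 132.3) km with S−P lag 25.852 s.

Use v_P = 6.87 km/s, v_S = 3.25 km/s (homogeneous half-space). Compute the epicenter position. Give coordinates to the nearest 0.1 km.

Distance from S−P lag: d = Δt · v_P v_S / (v_P − v_S) = Δt · (6.87·3.25)/(6.87−3.25) ≈ 6.1678·Δt.
So d_S03 = 213.23, d_S04 = 119.51, d_S05 = 159.45 km.
Circle about each station: (x − 143.2)² + (y − 188.5)² = 213.23²; (x − 72.2)² + (y − 65.6)² = 119.51²; (x − 179.0)² + (y − 132.3)² = 159.45².
Subtracting the S03 equation from the S04 and S05 equations removes the quadratic terms:
-142.0 x − 245.8 y = -15337.90
71.6 x − 112.4 y = 13548.53
Solving the 2×2 system: x ≈ 150.6, y ≈ -24.6 km.
Check against S03 (with the unrounded x, y): √((x − 143.2)²+(y − 188.5)²) = 213.23 ≈ 213.23 km. ✓

x ≈ 150.6 km, y ≈ -24.6 km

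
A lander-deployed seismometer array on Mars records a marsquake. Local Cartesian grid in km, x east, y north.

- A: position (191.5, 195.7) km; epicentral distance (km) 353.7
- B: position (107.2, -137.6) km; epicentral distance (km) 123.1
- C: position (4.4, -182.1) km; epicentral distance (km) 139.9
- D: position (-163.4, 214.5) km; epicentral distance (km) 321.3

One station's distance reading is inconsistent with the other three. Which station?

A

Solve using three stations at a time. Using B, C, D (subtract circle equations pairwise → linear system) gives (x, y) ≈ (27.2, -44.1).
Distances from that point to each station vs reported:
  A: calculated 290.7 vs reported 353.7 → residual 63.0 km
  B: calculated 123.0 vs reported 123.1 → residual 0.1 km
  C: calculated 139.8 vs reported 139.9 → residual 0.1 km
  D: calculated 321.3 vs reported 321.3 → residual 0.0 km
B, C, D are mutually consistent (residuals ≈ 0); A is off by 63.0 km.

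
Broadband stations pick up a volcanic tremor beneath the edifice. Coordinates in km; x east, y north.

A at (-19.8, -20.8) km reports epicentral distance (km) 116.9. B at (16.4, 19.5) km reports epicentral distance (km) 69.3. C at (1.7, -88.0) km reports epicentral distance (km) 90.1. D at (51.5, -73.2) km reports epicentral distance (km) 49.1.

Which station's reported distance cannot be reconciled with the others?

A

Solve using three stations at a time. Using B, C, D (subtract circle equations pairwise → linear system) gives (x, y) ≈ (67.9, -26.9).
Distances from that point to each station vs reported:
  A: calculated 87.9 vs reported 116.9 → residual 29.0 km
  B: calculated 69.3 vs reported 69.3 → residual 0.0 km
  C: calculated 90.1 vs reported 90.1 → residual 0.0 km
  D: calculated 49.1 vs reported 49.1 → residual 0.0 km
B, C, D are mutually consistent (residuals ≈ 0); A is off by 29.0 km.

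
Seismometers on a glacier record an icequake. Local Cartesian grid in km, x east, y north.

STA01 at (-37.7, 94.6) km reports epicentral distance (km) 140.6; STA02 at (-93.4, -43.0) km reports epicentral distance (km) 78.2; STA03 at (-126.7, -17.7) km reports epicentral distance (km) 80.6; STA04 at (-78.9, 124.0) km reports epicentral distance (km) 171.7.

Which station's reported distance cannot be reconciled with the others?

STA02

Solve using three stations at a time. Using STA01, STA03, STA04 (subtract circle equations pairwise → linear system) gives (x, y) ≈ (-50.9, -45.5).
Distances from that point to each station vs reported:
  STA01: calculated 140.7 vs reported 140.6 → residual 0.1 km
  STA02: calculated 42.6 vs reported 78.2 → residual 35.6 km
  STA03: calculated 80.8 vs reported 80.6 → residual 0.2 km
  STA04: calculated 171.8 vs reported 171.7 → residual 0.1 km
STA01, STA03, STA04 are mutually consistent (residuals ≈ 0); STA02 is off by 35.6 km.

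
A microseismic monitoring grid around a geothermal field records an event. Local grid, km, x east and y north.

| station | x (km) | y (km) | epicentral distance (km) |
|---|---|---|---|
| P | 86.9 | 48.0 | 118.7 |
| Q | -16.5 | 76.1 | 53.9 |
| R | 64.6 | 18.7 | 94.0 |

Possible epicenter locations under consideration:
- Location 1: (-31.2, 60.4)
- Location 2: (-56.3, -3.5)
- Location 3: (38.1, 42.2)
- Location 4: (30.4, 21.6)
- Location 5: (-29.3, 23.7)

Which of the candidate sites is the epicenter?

Location 5

For each candidate, compare |candidate − station| to the reported distance:
Location 1: residuals P 0.0, Q 32.4, R 10.5 → max 32.4 km
Location 2: residuals P 33.5, Q 35.1, R 28.9 → max 35.1 km
Location 3: residuals P 69.6, Q 10.4, R 58.6 → max 69.6 km
Location 4: residuals P 56.3, Q 18.0, R 59.7 → max 59.7 km
Location 5: residuals P 0.0, Q 0.0, R 0.0 → max 0.0 km
Only Location 5 has all residuals ≈ 0.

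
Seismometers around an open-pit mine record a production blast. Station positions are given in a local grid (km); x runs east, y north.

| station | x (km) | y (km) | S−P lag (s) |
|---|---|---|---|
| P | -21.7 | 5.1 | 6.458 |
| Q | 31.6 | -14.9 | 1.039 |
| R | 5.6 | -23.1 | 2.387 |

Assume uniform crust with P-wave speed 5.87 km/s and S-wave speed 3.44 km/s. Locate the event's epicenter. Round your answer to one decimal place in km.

Distance from S−P lag: d = Δt · v_P v_S / (v_P − v_S) = Δt · (5.87·3.44)/(5.87−3.44) ≈ 8.3098·Δt.
So d_P = 53.66, d_Q = 8.63, d_R = 19.84 km.
Circle about each station: (x + 21.7)² + (y − 5.1)² = 53.66²; (x − 31.6)² + (y + 14.9)² = 8.63²; (x − 5.6)² + (y + 23.1)² = 19.84².
Subtracting the P equation from the Q and R equations removes the quadratic terms:
106.6 x − 40.0 y = 3528.59
54.6 x − 56.4 y = 2553.84
Solving the 2×2 system: x ≈ 25.3, y ≈ -20.8 km.

x ≈ 25.3 km, y ≈ -20.8 km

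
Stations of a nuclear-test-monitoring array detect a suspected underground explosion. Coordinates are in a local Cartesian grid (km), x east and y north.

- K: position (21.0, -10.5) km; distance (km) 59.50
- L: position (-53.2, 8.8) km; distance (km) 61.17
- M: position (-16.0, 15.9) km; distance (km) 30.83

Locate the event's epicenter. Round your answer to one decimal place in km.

Circle about each station: (x − 21.0)² + (y + 10.5)² = 59.50²; (x + 53.2)² + (y − 8.8)² = 61.17²; (x + 16.0)² + (y − 15.9)² = 30.83².
Subtracting pairs of circle equations eliminates x²+y² and gives linear equations (the radical axes):
-148.4 x + 38.6 y = 2154.91
-74.0 x + 52.8 y = 2547.32
Solving the 2×2 system: x ≈ -3.1, y ≈ 43.9 km.
Check against K (with the unrounded x, y): √((x − 21.0)²+(y + 10.5)²) = 59.50 ≈ 59.50 km. ✓

x ≈ -3.1 km, y ≈ 43.9 km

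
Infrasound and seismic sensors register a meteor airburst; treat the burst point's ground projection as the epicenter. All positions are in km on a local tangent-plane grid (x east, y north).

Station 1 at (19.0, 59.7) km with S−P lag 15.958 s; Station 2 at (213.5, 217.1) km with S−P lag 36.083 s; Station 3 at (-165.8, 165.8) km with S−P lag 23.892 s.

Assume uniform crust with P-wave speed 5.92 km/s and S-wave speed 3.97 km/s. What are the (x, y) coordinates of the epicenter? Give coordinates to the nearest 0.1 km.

-75.7 km east, -107.7 km north

Distance from S−P lag: d = Δt · v_P v_S / (v_P − v_S) = Δt · (5.92·3.97)/(5.92−3.97) ≈ 12.0525·Δt.
So d_Station 1 = 192.33, d_Station 2 = 434.89, d_Station 3 = 287.96 km.
Circle about each station: (x − 19.0)² + (y − 59.7)² = 192.33²; (x − 213.5)² + (y − 217.1)² = 434.89²; (x + 165.8)² + (y − 165.8)² = 287.96².
Subtracting pairs of circle equations eliminates x²+y² and gives linear equations (the radical axes):
389.0 x + 314.8 y = -63348.91
-369.6 x + 212.2 y = 5124.06
Solving the 2×2 system: x ≈ -75.7, y ≈ -107.7 km.
Check against Station 1 (with the unrounded x, y): √((x − 19.0)²+(y − 59.7)²) = 192.33 ≈ 192.33 km. ✓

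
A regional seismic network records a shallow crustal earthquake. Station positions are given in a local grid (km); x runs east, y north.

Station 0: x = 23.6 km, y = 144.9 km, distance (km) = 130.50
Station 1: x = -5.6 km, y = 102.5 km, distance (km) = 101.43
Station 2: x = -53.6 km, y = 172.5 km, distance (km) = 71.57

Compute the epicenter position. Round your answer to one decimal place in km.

Circle about each station: (x − 23.6)² + (y − 144.9)² = 130.50²; (x + 5.6)² + (y − 102.5)² = 101.43²; (x + 53.6)² + (y − 172.5)² = 71.57².
Subtracting pairs of circle equations eliminates x²+y² and gives linear equations (the radical axes):
-58.4 x − 84.8 y = -4273.15
-154.4 x + 55.2 y = 22984.23
Solving the 2×2 system: x ≈ -105.0, y ≈ 122.7 km.
Check against Station 0 (with the unrounded x, y): √((x − 23.6)²+(y − 144.9)²) = 130.50 ≈ 130.50 km. ✓

-105.0 km east, 122.7 km north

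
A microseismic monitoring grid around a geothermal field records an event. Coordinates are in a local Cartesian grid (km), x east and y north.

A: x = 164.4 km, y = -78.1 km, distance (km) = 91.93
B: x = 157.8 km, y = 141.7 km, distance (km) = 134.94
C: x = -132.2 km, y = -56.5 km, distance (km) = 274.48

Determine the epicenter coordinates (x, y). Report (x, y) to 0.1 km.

(134.4, 8.8)

Circle about each station: (x − 164.4)² + (y + 78.1)² = 91.93²; (x − 157.8)² + (y − 141.7)² = 134.94²; (x + 132.2)² + (y + 56.5)² = 274.48².
Subtracting the A equation from the B and C equations removes the quadratic terms:
-13.2 x + 439.6 y = 2095.08
-593.2 x + 43.2 y = -79346.03
Solving the 2×2 system: x ≈ 134.4, y ≈ 8.8 km.
Check against A (with the unrounded x, y): √((x − 164.4)²+(y + 78.1)²) = 91.93 ≈ 91.93 km. ✓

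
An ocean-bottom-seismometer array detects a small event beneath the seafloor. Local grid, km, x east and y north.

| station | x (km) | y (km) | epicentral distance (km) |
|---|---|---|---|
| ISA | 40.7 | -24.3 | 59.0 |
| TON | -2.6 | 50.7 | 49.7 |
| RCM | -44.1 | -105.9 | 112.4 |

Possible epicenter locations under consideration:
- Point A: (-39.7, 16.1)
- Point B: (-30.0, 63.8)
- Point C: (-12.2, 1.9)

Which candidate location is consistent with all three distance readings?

For each candidate, compare |candidate − station| to the reported distance:
Point A: residuals ISA 31.0, TON 1.0, RCM 9.7 → max 31.0 km
Point B: residuals ISA 54.0, TON 19.3, RCM 57.9 → max 57.9 km
Point C: residuals ISA 0.0, TON 0.0, RCM 0.0 → max 0.0 km
Only Point C has all residuals ≈ 0.

Point C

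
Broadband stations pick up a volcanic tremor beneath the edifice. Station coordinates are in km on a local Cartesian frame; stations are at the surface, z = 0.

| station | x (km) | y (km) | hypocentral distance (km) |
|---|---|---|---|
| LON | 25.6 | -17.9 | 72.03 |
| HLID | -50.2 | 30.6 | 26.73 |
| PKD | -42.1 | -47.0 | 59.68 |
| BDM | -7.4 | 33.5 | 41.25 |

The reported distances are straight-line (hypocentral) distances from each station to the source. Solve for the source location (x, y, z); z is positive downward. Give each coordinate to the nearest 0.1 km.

Each station gives a sphere (x−x_i)² + (y−y_i)² + z² = d_i² (stations at z=0).
Subtracting the LON sphere from HLID and PKD: z² cancels, leaving linear equations in x and y:
-151.6 x + 97.0 y = 6954.46
-135.4 x − 58.2 y = 4632.26
Solving: x ≈ -38.898, y ≈ 10.902 km (keep extra digits for the depth step; rounded: -38.9, 10.9).
Then from the LON sphere: z² = 72.03² − (x − 25.6)² − (y + 17.9)² with x = -38.898, y = 10.902, so z ≈ 14.099 ≈ 14.1 km.
Check against BDM (with the unrounded solution): distance 41.25 ≈ 41.25 km. ✓

x ≈ -38.9 km, y ≈ 10.9 km, depth ≈ 14.1 km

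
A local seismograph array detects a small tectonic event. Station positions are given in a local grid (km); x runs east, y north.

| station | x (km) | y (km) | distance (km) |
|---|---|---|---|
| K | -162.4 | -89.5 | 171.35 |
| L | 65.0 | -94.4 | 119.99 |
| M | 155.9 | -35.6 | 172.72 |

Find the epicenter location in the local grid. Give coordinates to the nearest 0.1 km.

Circle about each station: (x + 162.4)² + (y + 89.5)² = 171.35²; (x − 65.0)² + (y + 94.4)² = 119.99²; (x − 155.9)² + (y + 35.6)² = 172.72².
Subtracting the K equation from the L and M equations removes the quadratic terms:
454.8 x − 9.8 y = -6284.43
636.6 x + 107.8 y = -9283.22
Solving the 2×2 system: x ≈ -13.9, y ≈ -4.0 km.
Check against K (with the unrounded x, y): √((x + 162.4)²+(y + 89.5)²) = 171.35 ≈ 171.35 km. ✓

x ≈ -13.9 km, y ≈ -4.0 km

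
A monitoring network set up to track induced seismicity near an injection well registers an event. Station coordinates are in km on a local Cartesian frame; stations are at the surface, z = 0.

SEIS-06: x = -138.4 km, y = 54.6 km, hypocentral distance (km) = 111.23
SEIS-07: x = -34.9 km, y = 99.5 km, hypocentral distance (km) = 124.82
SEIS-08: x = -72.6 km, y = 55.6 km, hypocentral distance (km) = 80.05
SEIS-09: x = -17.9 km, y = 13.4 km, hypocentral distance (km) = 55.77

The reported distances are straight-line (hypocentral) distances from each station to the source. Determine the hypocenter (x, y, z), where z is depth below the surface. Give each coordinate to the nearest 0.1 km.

x ≈ -59.0 km, y ≈ -22.4 km, depth ≈ 11.8 km

Each station gives a sphere (x−x_i)² + (y−y_i)² + z² = d_i² (stations at z=0).
Subtracting the SEIS-06 sphere from SEIS-07 and SEIS-08: z² cancels, leaving linear equations in x and y:
207.0 x + 89.8 y = -14225.38
131.6 x + 2.0 y = -7809.49
Solving: x ≈ -59.002, y ≈ -22.405 km (keep extra digits for the depth step; rounded: -59.0, -22.4).
Then from the SEIS-06 sphere: z² = 111.23² − (x + 138.4)² − (y − 54.6)² with x = -59.002, y = -22.405, so z ≈ 11.760 ≈ 11.8 km.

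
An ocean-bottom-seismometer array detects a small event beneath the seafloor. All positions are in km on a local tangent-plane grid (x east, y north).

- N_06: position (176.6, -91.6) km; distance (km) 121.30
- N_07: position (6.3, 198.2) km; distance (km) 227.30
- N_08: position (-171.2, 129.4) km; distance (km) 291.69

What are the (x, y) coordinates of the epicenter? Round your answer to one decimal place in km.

Circle about each station: (x − 176.6)² + (y + 91.6)² = 121.30²; (x − 6.3)² + (y − 198.2)² = 227.30²; (x + 171.2)² + (y − 129.4)² = 291.69².
Subtracting the N_06 equation from the N_07 and N_08 equations removes the quadratic terms:
-340.6 x + 579.6 y = -37206.79
-695.6 x + 442.0 y = -63893.69
Solving the 2×2 system: x ≈ 81.5, y ≈ -16.3 km.
Check against N_06 (with the unrounded x, y): √((x − 176.6)²+(y + 91.6)²) = 121.30 ≈ 121.30 km. ✓

(81.5, -16.3)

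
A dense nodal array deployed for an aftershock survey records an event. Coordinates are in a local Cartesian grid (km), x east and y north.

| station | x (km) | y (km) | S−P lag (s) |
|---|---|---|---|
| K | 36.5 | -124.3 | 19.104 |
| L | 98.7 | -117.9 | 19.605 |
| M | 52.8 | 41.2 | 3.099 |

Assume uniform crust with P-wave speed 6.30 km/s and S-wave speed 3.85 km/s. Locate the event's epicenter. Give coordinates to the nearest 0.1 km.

(33.2, 64.8)

Distance from S−P lag: d = Δt · v_P v_S / (v_P − v_S) = Δt · (6.30·3.85)/(6.30−3.85) ≈ 9.9000·Δt.
So d_K = 189.13, d_L = 194.09, d_M = 30.68 km.
Circle about each station: (x − 36.5)² + (y + 124.3)² = 189.13²; (x − 98.7)² + (y + 117.9)² = 194.09²; (x − 52.8)² + (y − 41.2)² = 30.68².
Subtracting pairs of circle equations eliminates x²+y² and gives linear equations (the radical axes):
124.4 x + 12.8 y = 4958.59
32.6 x + 331.0 y = 22531.43
Solving the 2×2 system: x ≈ 33.2, y ≈ 64.8 km.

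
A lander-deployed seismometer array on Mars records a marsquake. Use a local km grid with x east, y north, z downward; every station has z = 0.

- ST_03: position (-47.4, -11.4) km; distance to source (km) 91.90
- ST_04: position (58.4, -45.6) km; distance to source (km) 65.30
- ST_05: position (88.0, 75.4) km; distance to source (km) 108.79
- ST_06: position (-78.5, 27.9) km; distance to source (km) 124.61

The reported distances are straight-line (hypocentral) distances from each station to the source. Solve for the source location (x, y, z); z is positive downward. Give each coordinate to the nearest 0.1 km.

Each station gives a sphere (x−x_i)² + (y−y_i)² + z² = d_i² (stations at z=0).
Subtracting the ST_03 sphere from ST_04 and ST_05: z² cancels, leaving linear equations in x and y:
211.6 x − 68.4 y = 7294.72
270.8 x + 173.6 y = 7662.79
Solving: x ≈ 32.403, y ≈ -6.406 km (keep extra digits for the depth step; rounded: 32.4, -6.4).
Then from the ST_03 sphere: z² = 91.90² − (x + 47.4)² − (y + 11.4)² with x = 32.403, y = -6.406, so z ≈ 45.301 ≈ 45.3 km.

x ≈ 32.4 km, y ≈ -6.4 km, depth ≈ 45.3 km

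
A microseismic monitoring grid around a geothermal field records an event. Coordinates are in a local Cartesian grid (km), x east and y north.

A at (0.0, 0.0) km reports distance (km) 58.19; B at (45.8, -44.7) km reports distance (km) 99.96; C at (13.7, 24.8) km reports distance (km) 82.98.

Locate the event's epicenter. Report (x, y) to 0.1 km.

Circle about each station: x² + y² = 58.19²; (x − 45.8)² + (y + 44.7)² = 99.96²; (x − 13.7)² + (y − 24.8)² = 82.98².
Subtracting the A equation from the B and C equations removes the quadratic terms:
91.6 x − 89.4 y = -2510.20
27.4 x + 49.6 y = -2696.87
Solving the 2×2 system: x ≈ -52.3, y ≈ -25.5 km.
Check against A (with the unrounded x, y): √(x²+y²) = 58.17 ≈ 58.19 km. ✓

x ≈ -52.3 km, y ≈ -25.5 km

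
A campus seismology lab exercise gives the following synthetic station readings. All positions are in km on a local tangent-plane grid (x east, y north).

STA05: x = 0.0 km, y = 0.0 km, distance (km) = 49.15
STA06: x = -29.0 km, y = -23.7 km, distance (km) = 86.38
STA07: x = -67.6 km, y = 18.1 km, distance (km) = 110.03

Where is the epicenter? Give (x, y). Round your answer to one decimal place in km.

Circle about each station: x² + y² = 49.15²; (x + 29.0)² + (y + 23.7)² = 86.38²; (x + 67.6)² + (y − 18.1)² = 110.03².
Subtracting the STA05 equation from the STA06 and STA07 equations removes the quadratic terms:
-58.0 x − 47.4 y = -3643.09
-135.2 x + 36.2 y = -4793.51
Solving the 2×2 system: x ≈ 42.2, y ≈ 25.2 km.
Check against STA05 (with the unrounded x, y): √(x²+y²) = 49.16 ≈ 49.15 km. ✓

x ≈ 42.2 km, y ≈ 25.2 km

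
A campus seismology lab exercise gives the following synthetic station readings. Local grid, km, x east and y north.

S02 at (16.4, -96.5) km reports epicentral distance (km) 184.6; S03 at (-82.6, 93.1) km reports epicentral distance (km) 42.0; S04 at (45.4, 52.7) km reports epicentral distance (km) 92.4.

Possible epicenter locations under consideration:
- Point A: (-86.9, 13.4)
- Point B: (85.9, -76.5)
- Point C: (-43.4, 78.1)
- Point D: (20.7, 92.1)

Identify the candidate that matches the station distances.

For each candidate, compare |candidate − station| to the reported distance:
Point A: residuals S02 33.8, S03 37.8, S04 45.6 → max 45.6 km
Point B: residuals S02 112.3, S03 197.1, S04 43.0 → max 197.1 km
Point C: residuals S02 0.0, S03 0.0, S04 0.0 → max 0.0 km
Point D: residuals S02 4.0, S03 61.3, S04 45.9 → max 61.3 km
Only Point C has all residuals ≈ 0.

Point C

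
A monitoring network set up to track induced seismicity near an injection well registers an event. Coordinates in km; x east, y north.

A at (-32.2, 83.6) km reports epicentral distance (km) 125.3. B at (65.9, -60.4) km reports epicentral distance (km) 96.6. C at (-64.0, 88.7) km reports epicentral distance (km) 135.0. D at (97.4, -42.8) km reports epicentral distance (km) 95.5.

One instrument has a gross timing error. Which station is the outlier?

D

Solve using three stations at a time. Using A, B, C (subtract circle equations pairwise → linear system) gives (x, y) ≈ (-28.9, -41.7).
Distances from that point to each station vs reported:
  A: calculated 125.3 vs reported 125.3 → residual 0.0 km
  B: calculated 96.6 vs reported 96.6 → residual 0.0 km
  C: calculated 135.0 vs reported 135.0 → residual 0.0 km
  D: calculated 126.3 vs reported 95.5 → residual 30.8 km
A, B, C are mutually consistent (residuals ≈ 0); D is off by 30.8 km.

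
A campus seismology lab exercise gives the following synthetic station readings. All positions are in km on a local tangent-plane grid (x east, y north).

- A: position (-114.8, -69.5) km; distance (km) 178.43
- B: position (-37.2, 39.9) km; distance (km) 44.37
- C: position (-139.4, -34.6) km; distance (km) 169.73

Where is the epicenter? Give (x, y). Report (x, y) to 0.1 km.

-9.3 km east, 74.4 km north

Circle about each station: (x + 114.8)² + (y + 69.5)² = 178.43²; (x + 37.2)² + (y − 39.9)² = 44.37²; (x + 139.4)² + (y + 34.6)² = 169.73².
Subtracting the A equation from the B and C equations removes the quadratic terms:
155.2 x + 218.8 y = 14835.13
-49.2 x + 69.8 y = 5649.22
Solving the 2×2 system: x ≈ -9.3, y ≈ 74.4 km.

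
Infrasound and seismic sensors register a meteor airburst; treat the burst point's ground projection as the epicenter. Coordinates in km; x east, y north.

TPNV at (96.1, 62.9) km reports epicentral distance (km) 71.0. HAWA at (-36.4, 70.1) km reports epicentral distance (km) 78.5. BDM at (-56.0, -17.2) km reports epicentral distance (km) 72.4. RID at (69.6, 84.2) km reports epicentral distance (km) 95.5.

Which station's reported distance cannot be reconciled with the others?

TPNV

Solve using three stations at a time. Using HAWA, BDM, RID (subtract circle equations pairwise → linear system) gives (x, y) ≈ (11.8, 8.2).
Distances from that point to each station vs reported:
  TPNV: calculated 100.5 vs reported 71.0 → residual 29.5 km
  HAWA: calculated 78.5 vs reported 78.5 → residual 0.0 km
  BDM: calculated 72.4 vs reported 72.4 → residual 0.0 km
  RID: calculated 95.5 vs reported 95.5 → residual 0.0 km
HAWA, BDM, RID are mutually consistent (residuals ≈ 0); TPNV is off by 29.5 km.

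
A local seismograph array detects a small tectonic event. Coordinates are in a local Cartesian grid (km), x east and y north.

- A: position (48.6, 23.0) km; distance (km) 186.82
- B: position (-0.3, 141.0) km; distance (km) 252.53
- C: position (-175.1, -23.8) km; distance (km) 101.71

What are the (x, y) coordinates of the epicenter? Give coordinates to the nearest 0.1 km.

Circle about each station: (x − 48.6)² + (y − 23.0)² = 186.82²; (x + 0.3)² + (y − 141.0)² = 252.53²; (x + 175.1)² + (y + 23.8)² = 101.71².
Subtracting pairs of circle equations eliminates x²+y² and gives linear equations (the radical axes):
-97.8 x + 236.0 y = -11879.56
-447.4 x − 93.6 y = 52892.28
Solving the 2×2 system: x ≈ -99.1, y ≈ -91.4 km.

-99.1 km east, -91.4 km north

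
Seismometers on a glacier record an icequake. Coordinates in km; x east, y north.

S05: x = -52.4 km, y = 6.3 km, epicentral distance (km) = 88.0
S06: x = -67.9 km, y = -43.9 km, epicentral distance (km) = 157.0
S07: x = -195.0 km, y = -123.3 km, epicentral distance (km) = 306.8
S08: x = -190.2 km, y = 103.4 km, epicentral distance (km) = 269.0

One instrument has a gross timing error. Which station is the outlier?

S05

Solve using three stations at a time. Using S06, S07, S08 (subtract circle equations pairwise → linear system) gives (x, y) ≈ (69.3, 32.5).
Distances from that point to each station vs reported:
  S05: calculated 124.5 vs reported 88.0 → residual 36.5 km
  S06: calculated 157.1 vs reported 157.0 → residual 0.1 km
  S07: calculated 306.8 vs reported 306.8 → residual 0.0 km
  S08: calculated 269.0 vs reported 269.0 → residual 0.0 km
S06, S07, S08 are mutually consistent (residuals ≈ 0); S05 is off by 36.5 km.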